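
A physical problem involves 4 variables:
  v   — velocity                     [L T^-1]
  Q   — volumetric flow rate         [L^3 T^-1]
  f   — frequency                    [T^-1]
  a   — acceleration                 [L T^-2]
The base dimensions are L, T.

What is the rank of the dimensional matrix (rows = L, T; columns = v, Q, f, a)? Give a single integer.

Write exponents as rows L,T / cols v,Q,f,a:
  L: [ 1  3  0  1]
  T: [-1 -1 -1 -2]
Echelon form has 2 nonzero rows (pivots: v,Q)

2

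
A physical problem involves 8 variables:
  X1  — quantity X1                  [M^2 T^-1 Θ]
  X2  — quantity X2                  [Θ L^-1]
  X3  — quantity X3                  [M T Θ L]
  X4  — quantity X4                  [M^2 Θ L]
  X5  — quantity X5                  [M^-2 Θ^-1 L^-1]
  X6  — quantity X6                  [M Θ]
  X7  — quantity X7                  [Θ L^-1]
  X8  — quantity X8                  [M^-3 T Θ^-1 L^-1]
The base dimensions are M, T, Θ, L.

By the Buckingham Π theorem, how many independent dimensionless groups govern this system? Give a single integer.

5

Exponent matrix [M,T,Θ,L] × [X1,X2,X3,X4,X5,X6,X7,X8]:
  M: [ 2  0  1  2 -2  1  0 -3]
  T: [-1  0  1  0  0  0  0  1]
  Θ: [ 1  1  1  1 -1  1  1 -1]
  L: [ 0 -1  1  1 -1  0 -1 -1]
Echelon form has 3 nonzero rows (pivots: X1,X2,X3)
Π count = n − r = 8 − 3 = 5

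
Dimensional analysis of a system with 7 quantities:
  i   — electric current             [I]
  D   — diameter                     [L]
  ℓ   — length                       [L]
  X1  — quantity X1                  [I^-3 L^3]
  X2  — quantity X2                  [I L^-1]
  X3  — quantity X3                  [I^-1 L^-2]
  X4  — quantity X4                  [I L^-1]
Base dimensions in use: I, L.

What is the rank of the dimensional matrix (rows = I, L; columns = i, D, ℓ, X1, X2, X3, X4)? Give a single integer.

Exponent matrix [I,L] × [i,D,ℓ,X1,X2,X3,X4]:
  I: [ 1  0  0 -3  1 -1  1]
  L: [ 0  1  1  3 -1 -2 -1]
RREF → pivots at {i,D} ⇒ r = 2

2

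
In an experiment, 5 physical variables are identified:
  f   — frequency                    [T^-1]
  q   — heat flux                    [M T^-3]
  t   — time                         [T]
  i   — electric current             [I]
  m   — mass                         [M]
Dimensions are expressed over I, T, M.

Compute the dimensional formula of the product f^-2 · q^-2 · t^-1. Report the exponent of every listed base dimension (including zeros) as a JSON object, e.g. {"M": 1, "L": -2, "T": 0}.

Write exponents as rows I,T,M / cols f,q,t,i,m:
  I: [ 0  0  0  1  0]
  T: [-1 -3  1  0  0]
  M: [ 0  1  0  0  1]
  [I]: (-2)·0+(-2)·0+(-1)·0 = 0
  [T]: (-2)·-1+(-2)·-3+(-1)·1 = 7
  [M]: (-2)·0+(-2)·1+(-1)·0 = -2
⇒ T^7 M^-2

{"I": 0, "T": 7, "M": -2}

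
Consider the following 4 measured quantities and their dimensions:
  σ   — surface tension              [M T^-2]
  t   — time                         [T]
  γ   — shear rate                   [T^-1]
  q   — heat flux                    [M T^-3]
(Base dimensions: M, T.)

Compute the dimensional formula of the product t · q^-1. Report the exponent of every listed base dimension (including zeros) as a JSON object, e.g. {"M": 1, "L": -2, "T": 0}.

Write exponents as rows M,T / cols σ,t,γ,q:
  M: [ 1  0  0  1]
  T: [-2  1 -1 -3]
  [M]: (1)·0+(-1)·1 = -1
  [T]: (1)·1+(-1)·-3 = 4
⇒ M^-1 T^4

{"M": -1, "T": 4}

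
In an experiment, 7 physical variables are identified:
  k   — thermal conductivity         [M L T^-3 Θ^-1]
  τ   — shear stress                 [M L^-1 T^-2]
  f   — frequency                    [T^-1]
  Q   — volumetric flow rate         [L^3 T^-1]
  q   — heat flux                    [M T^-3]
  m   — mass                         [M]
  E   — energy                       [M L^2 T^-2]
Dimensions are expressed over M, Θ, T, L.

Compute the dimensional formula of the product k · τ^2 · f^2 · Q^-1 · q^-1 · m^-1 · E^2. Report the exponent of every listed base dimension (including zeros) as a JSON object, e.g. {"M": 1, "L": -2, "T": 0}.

{"M": 3, "Θ": -1, "T": -9, "L": 0}

Dimensional matrix (M×Θ×T×L by k×τ×f×Q×q×m×E):
  M: [ 1  1  0  0  1  1  1]
  Θ: [-1  0  0  0  0  0  0]
  T: [-3 -2 -1 -1 -3  0 -2]
  L: [ 1 -1  0  3  0  0  2]
  [M]: (1)·1+(2)·1+(2)·0+(-1)·0+(-1)·1+(-1)·1+(2)·1 = 3
  [Θ]: (1)·-1+(2)·0+(2)·0+(-1)·0+(-1)·0+(-1)·0+(2)·0 = -1
  [T]: (1)·-3+(2)·-2+(2)·-1+(-1)·-1+(-1)·-3+(-1)·0+(2)·-2 = -9
  [L]: (1)·1+(2)·-1+(2)·0+(-1)·3+(-1)·0+(-1)·0+(2)·2 = 0
⇒ M^3 Θ^-1 T^-9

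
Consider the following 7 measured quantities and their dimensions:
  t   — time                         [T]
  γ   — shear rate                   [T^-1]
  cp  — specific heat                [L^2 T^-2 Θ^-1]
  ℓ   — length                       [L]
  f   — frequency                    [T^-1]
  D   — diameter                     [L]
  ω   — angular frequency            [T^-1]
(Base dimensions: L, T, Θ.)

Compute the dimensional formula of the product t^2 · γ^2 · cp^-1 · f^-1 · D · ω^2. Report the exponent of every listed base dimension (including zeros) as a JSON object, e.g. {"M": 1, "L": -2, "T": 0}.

{"L": -1, "T": 1, "Θ": 1}

Write exponents as rows L,T,Θ / cols t,γ,cp,ℓ,f,D,ω:
  L: [ 0  0  2  1  0  1  0]
  T: [ 1 -1 -2  0 -1  0 -1]
  Θ: [ 0  0 -1  0  0  0  0]
  [L]: (2)·0+(2)·0+(-1)·2+(-1)·0+(1)·1+(2)·0 = -1
  [T]: (2)·1+(2)·-1+(-1)·-2+(-1)·-1+(1)·0+(2)·-1 = 1
  [Θ]: (2)·0+(2)·0+(-1)·-1+(-1)·0+(1)·0+(2)·0 = 1
⇒ L^-1 T Θ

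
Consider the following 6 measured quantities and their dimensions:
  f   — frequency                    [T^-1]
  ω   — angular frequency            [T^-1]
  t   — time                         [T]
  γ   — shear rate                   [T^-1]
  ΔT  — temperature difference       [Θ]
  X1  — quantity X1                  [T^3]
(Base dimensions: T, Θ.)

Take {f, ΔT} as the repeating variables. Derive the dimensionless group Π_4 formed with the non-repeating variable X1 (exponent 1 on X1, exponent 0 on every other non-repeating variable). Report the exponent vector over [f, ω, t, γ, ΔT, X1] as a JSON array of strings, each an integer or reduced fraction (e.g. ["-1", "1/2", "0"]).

Dimensional matrix (T×Θ by f×ω×t×γ×ΔT×X1):
  T: [-1 -1  1 -1  0  3]
  Θ: [ 0  0  0  0  1  0]
Row reduction gives pivot columns f,ΔT; rank = 2
Repeat: f,ΔT; free: ω,t,γ,X1
RREF:
  r0: [   1    1   -1    1    0   -3]
  r1: [   0    0    0    0    1    0]
Fix exponent of X1 at 1, ω at 0, t at 0, γ at 0; solve each RREF row for its pivot's exponent:
  r0: exp(f) + (-3)·1 = 0 ⇒ exp(f) = 3
  r1: exp(ΔT) + (0)·1 = 0 ⇒ exp(ΔT) = 0
Π_4 = f^3 · X1

["3", "0", "0", "0", "0", "1"]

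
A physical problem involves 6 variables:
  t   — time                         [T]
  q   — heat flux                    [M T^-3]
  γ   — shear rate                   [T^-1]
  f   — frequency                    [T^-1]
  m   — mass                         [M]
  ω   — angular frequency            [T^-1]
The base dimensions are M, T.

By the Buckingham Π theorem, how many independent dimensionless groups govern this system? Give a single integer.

Dimensional matrix (M×T by t×q×γ×f×m×ω):
  M: [ 0  1  0  0  1  0]
  T: [ 1 -3 -1 -1  0 -1]
Row reduction gives pivot columns t,q; rank = 2
Π count = n − r = 6 − 2 = 4

4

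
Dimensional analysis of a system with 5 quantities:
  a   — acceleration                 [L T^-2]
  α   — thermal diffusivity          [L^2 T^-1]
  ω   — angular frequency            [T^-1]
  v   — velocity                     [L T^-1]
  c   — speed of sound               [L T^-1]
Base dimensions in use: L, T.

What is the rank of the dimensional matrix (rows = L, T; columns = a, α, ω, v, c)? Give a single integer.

Write exponents as rows L,T / cols a,α,ω,v,c:
  L: [ 1  2  0  1  1]
  T: [-2 -1 -1 -1 -1]
RREF → pivots at {a,α} ⇒ r = 2

2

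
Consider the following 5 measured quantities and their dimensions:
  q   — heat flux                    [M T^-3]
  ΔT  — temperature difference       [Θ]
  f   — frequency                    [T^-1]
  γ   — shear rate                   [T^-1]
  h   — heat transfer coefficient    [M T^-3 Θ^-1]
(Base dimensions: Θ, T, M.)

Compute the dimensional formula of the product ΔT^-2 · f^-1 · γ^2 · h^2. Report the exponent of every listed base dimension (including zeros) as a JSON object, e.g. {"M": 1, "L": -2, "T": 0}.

{"Θ": -4, "T": -7, "M": 2}

Dimensional matrix (Θ×T×M by q×ΔT×f×γ×h):
  Θ: [ 0  1  0  0 -1]
  T: [-3  0 -1 -1 -3]
  M: [ 1  0  0  0  1]
  [Θ]: (-2)·1+(-1)·0+(2)·0+(2)·-1 = -4
  [T]: (-2)·0+(-1)·-1+(2)·-1+(2)·-3 = -7
  [M]: (-2)·0+(-1)·0+(2)·0+(2)·1 = 2
⇒ Θ^-4 T^-7 M^2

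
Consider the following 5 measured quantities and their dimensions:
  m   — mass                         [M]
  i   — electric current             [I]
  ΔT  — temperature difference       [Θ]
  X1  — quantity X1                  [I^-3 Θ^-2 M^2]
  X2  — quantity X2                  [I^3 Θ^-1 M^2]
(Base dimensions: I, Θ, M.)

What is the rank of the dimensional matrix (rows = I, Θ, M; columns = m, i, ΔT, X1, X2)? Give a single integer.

3

Exponent matrix [I,Θ,M] × [m,i,ΔT,X1,X2]:
  I: [ 0  1  0 -3  3]
  Θ: [ 0  0  1 -2 -1]
  M: [ 1  0  0  2  2]
Echelon form has 3 nonzero rows (pivots: m,i,ΔT)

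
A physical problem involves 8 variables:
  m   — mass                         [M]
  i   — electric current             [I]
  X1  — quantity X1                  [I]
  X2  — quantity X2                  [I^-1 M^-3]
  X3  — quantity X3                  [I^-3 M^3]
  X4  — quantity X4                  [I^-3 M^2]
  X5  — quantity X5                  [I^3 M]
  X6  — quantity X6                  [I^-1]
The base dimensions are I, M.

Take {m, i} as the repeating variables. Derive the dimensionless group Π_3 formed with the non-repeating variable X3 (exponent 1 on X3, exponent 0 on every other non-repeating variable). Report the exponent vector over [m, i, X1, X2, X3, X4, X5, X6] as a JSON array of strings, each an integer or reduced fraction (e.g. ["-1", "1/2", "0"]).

["-3", "3", "0", "0", "1", "0", "0", "0"]

Exponent matrix [I,M] × [m,i,X1,X2,X3,X4,X5,X6]:
  I: [ 0  1  1 -1 -3 -3  3 -1]
  M: [ 1  0  0 -3  3  2  1  0]
Row reduction gives pivot columns m,i; rank = 2
Repeat: m,i; free: X1,X2,X3,X4,X5,X6
RREF:
  r0: [   1    0    0   -3    3    2    1    0]
  r1: [   0    1    1   -1   -3   -3    3   -1]
Fix exponent of X3 at 1, X1 at 0, X2 at 0, X4 at 0, X5 at 0, X6 at 0; solve each RREF row for its pivot's exponent:
  r0: exp(m) + (3)·1 = 0 ⇒ exp(m) = -3
  r1: exp(i) + (-3)·1 = 0 ⇒ exp(i) = 3
Π_3 = m^-3 · i^3 · X3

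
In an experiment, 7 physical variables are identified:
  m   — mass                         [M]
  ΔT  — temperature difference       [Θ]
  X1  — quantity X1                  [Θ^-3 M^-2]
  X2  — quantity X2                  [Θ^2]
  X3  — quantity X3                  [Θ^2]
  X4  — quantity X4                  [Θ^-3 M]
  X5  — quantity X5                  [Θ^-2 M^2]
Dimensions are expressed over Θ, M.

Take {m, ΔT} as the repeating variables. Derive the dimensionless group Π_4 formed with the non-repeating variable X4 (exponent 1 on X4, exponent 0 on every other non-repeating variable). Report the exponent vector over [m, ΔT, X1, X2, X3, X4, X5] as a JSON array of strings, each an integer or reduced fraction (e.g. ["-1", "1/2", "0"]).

["-1", "3", "0", "0", "0", "1", "0"]

Dimensional matrix (Θ×M by m×ΔT×X1×X2×X3×X4×X5):
  Θ: [ 0  1 -3  2  2 -3 -2]
  M: [ 1  0 -2  0  0  1  2]
Row reduction gives pivot columns m,ΔT; rank = 2
Pivot set = {m,ΔT}, free = {X1,X2,X3,X4,X5}
RREF:
  r0: [   1    0   -2    0    0    1    2]
  r1: [   0    1   -3    2    2   -3   -2]
Fix exponent of X4 at 1, X1 at 0, X2 at 0, X3 at 0, X5 at 0; solve each RREF row for its pivot's exponent:
  r0: exp(m) + (1)·1 = 0 ⇒ exp(m) = -1
  r1: exp(ΔT) + (-3)·1 = 0 ⇒ exp(ΔT) = 3
Π_4 = m^-1 · ΔT^3 · X4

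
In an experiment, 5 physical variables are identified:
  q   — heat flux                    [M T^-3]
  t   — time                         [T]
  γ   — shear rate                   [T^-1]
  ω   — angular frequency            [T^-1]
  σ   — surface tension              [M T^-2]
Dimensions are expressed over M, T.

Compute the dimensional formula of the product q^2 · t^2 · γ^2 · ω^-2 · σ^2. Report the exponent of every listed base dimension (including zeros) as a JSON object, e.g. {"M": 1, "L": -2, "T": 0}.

Dimensional matrix (M×T by q×t×γ×ω×σ):
  M: [ 1  0  0  0  1]
  T: [-3  1 -1 -1 -2]
  [M]: (2)·1+(2)·0+(2)·0+(-2)·0+(2)·1 = 4
  [T]: (2)·-3+(2)·1+(2)·-1+(-2)·-1+(2)·-2 = -8
⇒ M^4 T^-8

{"M": 4, "T": -8}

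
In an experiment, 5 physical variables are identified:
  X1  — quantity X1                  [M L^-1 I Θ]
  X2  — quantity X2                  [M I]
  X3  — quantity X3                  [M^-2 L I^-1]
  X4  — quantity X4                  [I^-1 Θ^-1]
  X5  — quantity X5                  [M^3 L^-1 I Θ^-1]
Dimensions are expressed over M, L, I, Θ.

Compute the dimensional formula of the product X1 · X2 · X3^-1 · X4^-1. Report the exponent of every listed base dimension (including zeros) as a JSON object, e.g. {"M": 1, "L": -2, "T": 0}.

{"M": 4, "L": -2, "I": 4, "Θ": 2}

Dimensional matrix (M×L×I×Θ by X1×X2×X3×X4×X5):
  M: [ 1  1 -2  0  3]
  L: [-1  0  1  0 -1]
  I: [ 1  1 -1 -1  1]
  Θ: [ 1  0  0 -1 -1]
  [M]: (1)·1+(1)·1+(-1)·-2+(-1)·0 = 4
  [L]: (1)·-1+(1)·0+(-1)·1+(-1)·0 = -2
  [I]: (1)·1+(1)·1+(-1)·-1+(-1)·-1 = 4
  [Θ]: (1)·1+(1)·0+(-1)·0+(-1)·-1 = 2
⇒ M^4 L^-2 I^4 Θ^2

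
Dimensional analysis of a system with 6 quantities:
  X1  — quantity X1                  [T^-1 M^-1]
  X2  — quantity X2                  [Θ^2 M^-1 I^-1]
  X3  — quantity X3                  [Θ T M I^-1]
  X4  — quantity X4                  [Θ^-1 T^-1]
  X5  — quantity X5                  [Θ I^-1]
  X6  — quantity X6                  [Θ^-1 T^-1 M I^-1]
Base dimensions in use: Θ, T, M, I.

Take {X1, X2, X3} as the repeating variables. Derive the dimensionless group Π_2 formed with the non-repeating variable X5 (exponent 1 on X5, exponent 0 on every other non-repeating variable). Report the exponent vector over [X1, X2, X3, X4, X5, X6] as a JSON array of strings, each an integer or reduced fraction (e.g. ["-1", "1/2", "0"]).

Exponent matrix [Θ,T,M,I] × [X1,X2,X3,X4,X5,X6]:
  Θ: [ 0  2  1 -1  1 -1]
  T: [-1  0  1 -1  0 -1]
  M: [-1 -1  1  0  0  1]
  I: [ 0 -1 -1  0 -1 -1]
RREF → pivots at {X1,X2,X3} ⇒ r = 3
Repeat: X1,X2,X3; free: X4,X5,X6
RREF:
  r0: [   1    0    0    2    1    4]
  r1: [   0    1    0   -1    0   -2]
  r2: [   0    0    1    1    1    3]
  r3: [   0    0    0    0    0    0]
Fix exponent of X5 at 1, X4 at 0, X6 at 0; solve each RREF row for its pivot's exponent:
  r0: exp(X1) + (1)·1 = 0 ⇒ exp(X1) = -1
  r1: exp(X2) + (0)·1 = 0 ⇒ exp(X2) = 0
  r2: exp(X3) + (1)·1 = 0 ⇒ exp(X3) = -1
Π_2 = X1^-1 · X3^-1 · X5

["-1", "0", "-1", "0", "1", "0"]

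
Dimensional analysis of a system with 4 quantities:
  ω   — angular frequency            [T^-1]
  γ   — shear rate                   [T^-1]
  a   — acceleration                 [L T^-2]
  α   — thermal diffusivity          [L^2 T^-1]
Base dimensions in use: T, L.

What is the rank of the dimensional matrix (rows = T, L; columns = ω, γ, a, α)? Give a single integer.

2

Exponent matrix [T,L] × [ω,γ,a,α]:
  T: [-1 -1 -2 -1]
  L: [ 0  0  1  2]
Echelon form has 2 nonzero rows (pivots: ω,a)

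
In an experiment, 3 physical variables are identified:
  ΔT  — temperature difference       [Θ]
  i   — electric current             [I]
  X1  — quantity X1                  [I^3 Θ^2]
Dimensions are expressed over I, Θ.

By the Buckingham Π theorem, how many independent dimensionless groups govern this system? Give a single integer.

Exponent matrix [I,Θ] × [ΔT,i,X1]:
  I: [ 0  1  3]
  Θ: [ 1  0  2]
Echelon form has 2 nonzero rows (pivots: ΔT,i)
n=3, r=2 ⇒ 1 dimensionless group

1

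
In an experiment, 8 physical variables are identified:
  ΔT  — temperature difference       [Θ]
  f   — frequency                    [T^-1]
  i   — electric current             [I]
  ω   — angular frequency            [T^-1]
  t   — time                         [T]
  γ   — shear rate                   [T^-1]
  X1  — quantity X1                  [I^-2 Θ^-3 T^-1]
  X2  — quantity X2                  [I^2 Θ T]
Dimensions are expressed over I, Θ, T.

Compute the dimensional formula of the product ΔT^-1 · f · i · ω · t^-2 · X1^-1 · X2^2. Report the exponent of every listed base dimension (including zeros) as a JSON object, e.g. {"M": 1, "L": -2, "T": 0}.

Write exponents as rows I,Θ,T / cols ΔT,f,i,ω,t,γ,X1,X2:
  I: [ 0  0  1  0  0  0 -2  2]
  Θ: [ 1  0  0  0  0  0 -3  1]
  T: [ 0 -1  0 -1  1 -1 -1  1]
  [I]: (-1)·0+(1)·0+(1)·1+(1)·0+(-2)·0+(-1)·-2+(2)·2 = 7
  [Θ]: (-1)·1+(1)·0+(1)·0+(1)·0+(-2)·0+(-1)·-3+(2)·1 = 4
  [T]: (-1)·0+(1)·-1+(1)·0+(1)·-1+(-2)·1+(-1)·-1+(2)·1 = -1
⇒ I^7 Θ^4 T^-1

{"I": 7, "Θ": 4, "T": -1}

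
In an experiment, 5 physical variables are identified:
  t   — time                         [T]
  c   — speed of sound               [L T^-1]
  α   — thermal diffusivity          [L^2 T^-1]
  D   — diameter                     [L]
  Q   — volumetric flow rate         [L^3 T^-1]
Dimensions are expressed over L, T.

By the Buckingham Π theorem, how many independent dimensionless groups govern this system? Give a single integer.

Dimensional matrix (L×T by t×c×α×D×Q):
  L: [ 0  1  2  1  3]
  T: [ 1 -1 -1  0 -1]
RREF → pivots at {t,c} ⇒ r = 2
n=5, r=2 ⇒ 3 dimensionless groups

3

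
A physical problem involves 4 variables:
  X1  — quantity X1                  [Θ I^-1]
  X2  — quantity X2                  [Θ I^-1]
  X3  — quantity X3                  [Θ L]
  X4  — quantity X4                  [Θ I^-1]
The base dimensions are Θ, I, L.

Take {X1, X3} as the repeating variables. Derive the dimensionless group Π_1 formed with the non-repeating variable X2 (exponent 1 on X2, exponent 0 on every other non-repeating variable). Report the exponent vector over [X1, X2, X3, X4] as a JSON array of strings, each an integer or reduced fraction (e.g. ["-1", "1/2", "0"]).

Dimensional matrix (Θ×I×L by X1×X2×X3×X4):
  Θ: [ 1  1  1  1]
  I: [-1 -1  0 -1]
  L: [ 0  0  1  0]
Echelon form has 2 nonzero rows (pivots: X1,X3)
Pivot set = {X1,X3}, free = {X2,X4}
RREF:
  r0: [   1    1    0    1]
  r1: [   0    0    1    0]
  r2: [   0    0    0    0]
Fix exponent of X2 at 1, X4 at 0; solve each RREF row for its pivot's exponent:
  r0: exp(X1) + (1)·1 = 0 ⇒ exp(X1) = -1
  r1: exp(X3) + (0)·1 = 0 ⇒ exp(X3) = 0
Π_1 = X1^-1 · X2

["-1", "1", "0", "0"]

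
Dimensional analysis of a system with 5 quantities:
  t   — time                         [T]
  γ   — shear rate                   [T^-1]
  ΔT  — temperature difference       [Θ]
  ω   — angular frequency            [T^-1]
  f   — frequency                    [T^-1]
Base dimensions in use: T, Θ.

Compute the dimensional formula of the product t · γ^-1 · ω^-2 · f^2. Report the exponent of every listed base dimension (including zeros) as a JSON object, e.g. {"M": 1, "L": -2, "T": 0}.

Write exponents as rows T,Θ / cols t,γ,ΔT,ω,f:
  T: [ 1 -1  0 -1 -1]
  Θ: [ 0  0  1  0  0]
  [T]: (1)·1+(-1)·-1+(-2)·-1+(2)·-1 = 2
  [Θ]: (1)·0+(-1)·0+(-2)·0+(2)·0 = 0
⇒ T^2

{"T": 2, "Θ": 0}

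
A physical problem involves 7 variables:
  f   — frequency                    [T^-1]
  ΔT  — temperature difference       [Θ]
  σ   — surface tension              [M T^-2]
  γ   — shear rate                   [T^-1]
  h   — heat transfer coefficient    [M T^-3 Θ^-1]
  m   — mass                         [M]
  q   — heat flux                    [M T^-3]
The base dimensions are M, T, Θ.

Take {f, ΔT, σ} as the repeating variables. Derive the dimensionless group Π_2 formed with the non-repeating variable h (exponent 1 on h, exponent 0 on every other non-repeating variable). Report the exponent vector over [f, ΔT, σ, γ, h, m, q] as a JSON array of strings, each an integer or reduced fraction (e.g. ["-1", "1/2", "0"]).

["-1", "1", "-1", "0", "1", "0", "0"]

Exponent matrix [M,T,Θ] × [f,ΔT,σ,γ,h,m,q]:
  M: [ 0  0  1  0  1  1  1]
  T: [-1  0 -2 -1 -3  0 -3]
  Θ: [ 0  1  0  0 -1  0  0]
Row reduction gives pivot columns f,ΔT,σ; rank = 3
Repeat: f,ΔT,σ; free: γ,h,m,q
RREF:
  r0: [   1    0    0    1    1   -2    1]
  r1: [   0    1    0    0   -1    0    0]
  r2: [   0    0    1    0    1    1    1]
Fix exponent of h at 1, γ at 0, m at 0, q at 0; solve each RREF row for its pivot's exponent:
  r0: exp(f) + (1)·1 = 0 ⇒ exp(f) = -1
  r1: exp(ΔT) + (-1)·1 = 0 ⇒ exp(ΔT) = 1
  r2: exp(σ) + (1)·1 = 0 ⇒ exp(σ) = -1
Π_2 = f^-1 · ΔT · σ^-1 · h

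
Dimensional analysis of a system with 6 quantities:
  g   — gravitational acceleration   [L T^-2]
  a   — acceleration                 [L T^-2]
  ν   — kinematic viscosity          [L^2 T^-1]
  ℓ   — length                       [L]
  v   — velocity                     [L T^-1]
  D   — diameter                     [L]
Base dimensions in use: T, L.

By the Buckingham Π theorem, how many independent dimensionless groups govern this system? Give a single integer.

4

Dimensional matrix (T×L by g×a×ν×ℓ×v×D):
  T: [-2 -2 -1  0 -1  0]
  L: [ 1  1  2  1  1  1]
RREF → pivots at {g,ν} ⇒ r = 2
n=6, r=2 ⇒ 4 dimensionless groups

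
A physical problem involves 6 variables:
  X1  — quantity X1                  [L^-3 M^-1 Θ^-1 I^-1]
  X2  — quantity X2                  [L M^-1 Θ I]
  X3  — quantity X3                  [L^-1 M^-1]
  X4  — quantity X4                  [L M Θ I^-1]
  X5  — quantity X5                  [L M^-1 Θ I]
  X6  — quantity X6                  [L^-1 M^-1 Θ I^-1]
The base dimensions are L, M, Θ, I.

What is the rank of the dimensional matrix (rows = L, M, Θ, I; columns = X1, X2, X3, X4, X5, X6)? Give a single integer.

3

Dimensional matrix (L×M×Θ×I by X1×X2×X3×X4×X5×X6):
  L: [-3  1 -1  1  1 -1]
  M: [-1 -1 -1  1 -1 -1]
  Θ: [-1  1  0  1  1  1]
  I: [-1  1  0 -1  1 -1]
Echelon form has 3 nonzero rows (pivots: X1,X2,X4)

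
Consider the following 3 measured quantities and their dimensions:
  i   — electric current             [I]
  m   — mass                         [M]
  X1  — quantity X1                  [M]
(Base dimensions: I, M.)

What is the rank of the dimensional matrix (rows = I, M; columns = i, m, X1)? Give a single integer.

Dimensional matrix (I×M by i×m×X1):
  I: [ 1  0  0]
  M: [ 0  1  1]
RREF → pivots at {i,m} ⇒ r = 2

2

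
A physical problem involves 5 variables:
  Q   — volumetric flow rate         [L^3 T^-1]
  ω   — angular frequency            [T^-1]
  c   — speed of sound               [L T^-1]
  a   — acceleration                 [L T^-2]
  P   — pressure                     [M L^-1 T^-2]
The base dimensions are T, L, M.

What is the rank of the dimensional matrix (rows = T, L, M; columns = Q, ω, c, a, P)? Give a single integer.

3

Exponent matrix [T,L,M] × [Q,ω,c,a,P]:
  T: [-1 -1 -1 -2 -2]
  L: [ 3  0  1  1 -1]
  M: [ 0  0  0  0  1]
RREF → pivots at {Q,ω,P} ⇒ r = 3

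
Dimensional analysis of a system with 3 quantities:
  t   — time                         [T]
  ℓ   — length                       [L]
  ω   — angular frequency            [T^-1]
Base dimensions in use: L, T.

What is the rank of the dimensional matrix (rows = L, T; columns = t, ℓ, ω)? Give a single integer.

2

Dimensional matrix (L×T by t×ℓ×ω):
  L: [ 0  1  0]
  T: [ 1  0 -1]
Echelon form has 2 nonzero rows (pivots: t,ℓ)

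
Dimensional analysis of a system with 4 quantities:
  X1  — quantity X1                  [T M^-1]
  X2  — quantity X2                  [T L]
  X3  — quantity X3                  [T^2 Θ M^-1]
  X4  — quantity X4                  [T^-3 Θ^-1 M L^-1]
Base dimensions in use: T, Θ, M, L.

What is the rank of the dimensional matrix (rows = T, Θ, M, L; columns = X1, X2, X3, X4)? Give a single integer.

Write exponents as rows T,Θ,M,L / cols X1,X2,X3,X4:
  T: [ 1  1  2 -3]
  Θ: [ 0  0  1 -1]
  M: [-1  0 -1  1]
  L: [ 0  1  0 -1]
Echelon form has 3 nonzero rows (pivots: X1,X2,X3)

3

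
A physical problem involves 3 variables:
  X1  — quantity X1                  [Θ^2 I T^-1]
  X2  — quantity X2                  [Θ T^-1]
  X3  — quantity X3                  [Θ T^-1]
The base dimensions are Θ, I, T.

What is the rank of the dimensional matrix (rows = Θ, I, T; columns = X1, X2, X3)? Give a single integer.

2

Write exponents as rows Θ,I,T / cols X1,X2,X3:
  Θ: [ 2  1  1]
  I: [ 1  0  0]
  T: [-1 -1 -1]
Echelon form has 2 nonzero rows (pivots: X1,X2)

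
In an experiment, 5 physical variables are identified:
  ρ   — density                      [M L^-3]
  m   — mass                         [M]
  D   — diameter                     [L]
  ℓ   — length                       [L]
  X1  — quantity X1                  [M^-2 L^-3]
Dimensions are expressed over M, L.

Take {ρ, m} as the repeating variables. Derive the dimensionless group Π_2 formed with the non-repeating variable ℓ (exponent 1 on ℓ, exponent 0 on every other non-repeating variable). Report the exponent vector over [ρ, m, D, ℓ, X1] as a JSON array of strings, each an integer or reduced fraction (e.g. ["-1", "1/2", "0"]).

Dimensional matrix (M×L by ρ×m×D×ℓ×X1):
  M: [ 1  1  0  0 -2]
  L: [-3  0  1  1 -3]
RREF → pivots at {ρ,m} ⇒ r = 2
Repeat: ρ,m; free: D,ℓ,X1
RREF:
  r0: [   1    0 -1/3 -1/3    1]
  r1: [   0    1  1/3  1/3   -3]
Fix exponent of ℓ at 1, D at 0, X1 at 0; solve each RREF row for its pivot's exponent:
  r0: exp(ρ) + (-1/3)·1 = 0 ⇒ exp(ρ) = 1/3
  r1: exp(m) + (1/3)·1 = 0 ⇒ exp(m) = -1/3
Π_2 = ρ^(1/3) · m^(-1/3) · ℓ

["1/3", "-1/3", "0", "1", "0"]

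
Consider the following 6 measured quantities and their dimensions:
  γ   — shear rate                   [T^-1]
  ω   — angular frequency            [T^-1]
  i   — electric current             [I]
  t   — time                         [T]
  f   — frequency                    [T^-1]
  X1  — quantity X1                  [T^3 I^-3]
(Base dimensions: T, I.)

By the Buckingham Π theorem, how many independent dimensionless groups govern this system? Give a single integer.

4

Exponent matrix [T,I] × [γ,ω,i,t,f,X1]:
  T: [-1 -1  0  1 -1  3]
  I: [ 0  0  1  0  0 -3]
Echelon form has 2 nonzero rows (pivots: γ,i)
6 vars − rank 2 = 4 Π groups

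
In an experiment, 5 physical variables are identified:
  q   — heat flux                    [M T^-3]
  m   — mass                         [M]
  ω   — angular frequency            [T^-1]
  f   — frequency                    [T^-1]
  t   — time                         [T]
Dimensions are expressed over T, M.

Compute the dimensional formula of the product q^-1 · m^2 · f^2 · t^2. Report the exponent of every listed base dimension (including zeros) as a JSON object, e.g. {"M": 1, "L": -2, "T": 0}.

{"T": 3, "M": 1}

Exponent matrix [T,M] × [q,m,ω,f,t]:
  T: [-3  0 -1 -1  1]
  M: [ 1  1  0  0  0]
  [T]: (-1)·-3+(2)·0+(2)·-1+(2)·1 = 3
  [M]: (-1)·1+(2)·1+(2)·0+(2)·0 = 1
⇒ T^3 M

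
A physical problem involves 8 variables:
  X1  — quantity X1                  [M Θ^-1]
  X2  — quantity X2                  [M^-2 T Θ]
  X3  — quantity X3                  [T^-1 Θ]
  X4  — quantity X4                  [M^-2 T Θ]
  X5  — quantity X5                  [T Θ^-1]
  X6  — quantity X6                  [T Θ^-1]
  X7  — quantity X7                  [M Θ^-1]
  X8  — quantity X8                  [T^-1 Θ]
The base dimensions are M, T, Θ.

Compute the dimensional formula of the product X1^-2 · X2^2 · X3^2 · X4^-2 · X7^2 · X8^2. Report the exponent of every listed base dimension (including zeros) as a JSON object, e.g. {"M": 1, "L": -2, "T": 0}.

Write exponents as rows M,T,Θ / cols X1,X2,X3,X4,X5,X6,X7,X8:
  M: [ 1 -2  0 -2  0  0  1  0]
  T: [ 0  1 -1  1  1  1  0 -1]
  Θ: [-1  1  1  1 -1 -1 -1  1]
  [M]: (-2)·1+(2)·-2+(2)·0+(-2)·-2+(2)·1+(2)·0 = 0
  [T]: (-2)·0+(2)·1+(2)·-1+(-2)·1+(2)·0+(2)·-1 = -4
  [Θ]: (-2)·-1+(2)·1+(2)·1+(-2)·1+(2)·-1+(2)·1 = 4
⇒ T^-4 Θ^4

{"M": 0, "T": -4, "Θ": 4}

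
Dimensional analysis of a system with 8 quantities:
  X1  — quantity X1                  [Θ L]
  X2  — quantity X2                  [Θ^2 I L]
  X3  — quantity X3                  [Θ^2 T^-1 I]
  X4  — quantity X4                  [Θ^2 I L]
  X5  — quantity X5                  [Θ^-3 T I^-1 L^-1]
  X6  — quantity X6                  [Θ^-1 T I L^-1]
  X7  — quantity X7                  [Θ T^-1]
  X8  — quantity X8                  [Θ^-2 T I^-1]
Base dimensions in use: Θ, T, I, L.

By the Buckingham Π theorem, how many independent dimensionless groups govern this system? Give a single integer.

Write exponents as rows Θ,T,I,L / cols X1,X2,X3,X4,X5,X6,X7,X8:
  Θ: [ 1  2  2  2 -3 -1  1 -2]
  T: [ 0  0 -1  0  1  1 -1  1]
  I: [ 0  1  1  1 -1  1  0 -1]
  L: [ 1  1  0  1 -1 -1  0  0]
RREF → pivots at {X1,X2,X3} ⇒ r = 3
8 vars − rank 3 = 5 Π groups

5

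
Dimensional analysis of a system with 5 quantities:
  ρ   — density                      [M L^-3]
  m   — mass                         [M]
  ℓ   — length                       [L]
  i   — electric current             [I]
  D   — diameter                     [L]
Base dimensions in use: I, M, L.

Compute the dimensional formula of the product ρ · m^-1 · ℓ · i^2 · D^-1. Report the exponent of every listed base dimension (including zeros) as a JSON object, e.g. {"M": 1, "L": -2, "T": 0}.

{"I": 2, "M": 0, "L": -3}

Exponent matrix [I,M,L] × [ρ,m,ℓ,i,D]:
  I: [ 0  0  0  1  0]
  M: [ 1  1  0  0  0]
  L: [-3  0  1  0  1]
  [I]: (1)·0+(-1)·0+(1)·0+(2)·1+(-1)·0 = 2
  [M]: (1)·1+(-1)·1+(1)·0+(2)·0+(-1)·0 = 0
  [L]: (1)·-3+(-1)·0+(1)·1+(2)·0+(-1)·1 = -3
⇒ I^2 L^-3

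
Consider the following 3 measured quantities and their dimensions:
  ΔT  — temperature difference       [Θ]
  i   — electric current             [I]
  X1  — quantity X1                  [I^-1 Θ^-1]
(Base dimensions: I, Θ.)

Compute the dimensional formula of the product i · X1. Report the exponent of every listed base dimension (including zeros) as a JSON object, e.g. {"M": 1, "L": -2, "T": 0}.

Write exponents as rows I,Θ / cols ΔT,i,X1:
  I: [ 0  1 -1]
  Θ: [ 1  0 -1]
  [I]: (1)·1+(1)·-1 = 0
  [Θ]: (1)·0+(1)·-1 = -1
⇒ Θ^-1

{"I": 0, "Θ": -1}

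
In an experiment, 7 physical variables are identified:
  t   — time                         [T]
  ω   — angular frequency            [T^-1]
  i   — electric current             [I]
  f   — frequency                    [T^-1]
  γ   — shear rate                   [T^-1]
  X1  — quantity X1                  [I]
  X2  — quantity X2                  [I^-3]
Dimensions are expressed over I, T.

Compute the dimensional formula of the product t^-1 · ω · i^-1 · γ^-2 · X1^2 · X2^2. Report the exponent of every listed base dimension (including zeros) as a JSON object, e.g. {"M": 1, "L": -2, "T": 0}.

{"I": -5, "T": 0}

Write exponents as rows I,T / cols t,ω,i,f,γ,X1,X2:
  I: [ 0  0  1  0  0  1 -3]
  T: [ 1 -1  0 -1 -1  0  0]
  [I]: (-1)·0+(1)·0+(-1)·1+(-2)·0+(2)·1+(2)·-3 = -5
  [T]: (-1)·1+(1)·-1+(-1)·0+(-2)·-1+(2)·0+(2)·0 = 0
⇒ I^-5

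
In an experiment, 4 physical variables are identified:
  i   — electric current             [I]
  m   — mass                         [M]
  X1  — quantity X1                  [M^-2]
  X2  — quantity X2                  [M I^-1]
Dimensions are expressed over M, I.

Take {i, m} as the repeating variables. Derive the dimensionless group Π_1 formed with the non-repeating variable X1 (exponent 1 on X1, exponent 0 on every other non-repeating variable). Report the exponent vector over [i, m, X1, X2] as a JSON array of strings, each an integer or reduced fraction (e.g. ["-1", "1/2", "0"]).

Exponent matrix [M,I] × [i,m,X1,X2]:
  M: [ 0  1 -2  1]
  I: [ 1  0  0 -1]
Row reduction gives pivot columns i,m; rank = 2
Repeat: i,m; free: X1,X2
RREF:
  r0: [   1    0    0   -1]
  r1: [   0    1   -2    1]
Fix exponent of X1 at 1, X2 at 0; solve each RREF row for its pivot's exponent:
  r0: exp(i) + (0)·1 = 0 ⇒ exp(i) = 0
  r1: exp(m) + (-2)·1 = 0 ⇒ exp(m) = 2
Π_1 = m^2 · X1

["0", "2", "1", "0"]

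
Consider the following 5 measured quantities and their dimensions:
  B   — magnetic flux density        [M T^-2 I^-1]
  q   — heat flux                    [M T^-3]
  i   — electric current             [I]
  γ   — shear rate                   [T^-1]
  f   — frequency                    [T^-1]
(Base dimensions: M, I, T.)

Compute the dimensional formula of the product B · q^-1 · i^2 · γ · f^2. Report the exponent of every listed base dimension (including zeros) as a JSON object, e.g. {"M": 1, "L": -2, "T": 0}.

Dimensional matrix (M×I×T by B×q×i×γ×f):
  M: [ 1  1  0  0  0]
  I: [-1  0  1  0  0]
  T: [-2 -3  0 -1 -1]
  [M]: (1)·1+(-1)·1+(2)·0+(1)·0+(2)·0 = 0
  [I]: (1)·-1+(-1)·0+(2)·1+(1)·0+(2)·0 = 1
  [T]: (1)·-2+(-1)·-3+(2)·0+(1)·-1+(2)·-1 = -2
⇒ I T^-2

{"M": 0, "I": 1, "T": -2}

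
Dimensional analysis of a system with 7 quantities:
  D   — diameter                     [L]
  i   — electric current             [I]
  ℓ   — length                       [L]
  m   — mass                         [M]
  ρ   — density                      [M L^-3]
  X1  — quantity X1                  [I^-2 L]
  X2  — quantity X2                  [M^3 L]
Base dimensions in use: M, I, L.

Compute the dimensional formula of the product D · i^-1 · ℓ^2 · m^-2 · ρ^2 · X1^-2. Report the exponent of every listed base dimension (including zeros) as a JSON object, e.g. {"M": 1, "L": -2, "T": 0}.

{"M": 0, "I": 3, "L": -5}

Exponent matrix [M,I,L] × [D,i,ℓ,m,ρ,X1,X2]:
  M: [ 0  0  0  1  1  0  3]
  I: [ 0  1  0  0  0 -2  0]
  L: [ 1  0  1  0 -3  1  1]
  [M]: (1)·0+(-1)·0+(2)·0+(-2)·1+(2)·1+(-2)·0 = 0
  [I]: (1)·0+(-1)·1+(2)·0+(-2)·0+(2)·0+(-2)·-2 = 3
  [L]: (1)·1+(-1)·0+(2)·1+(-2)·0+(2)·-3+(-2)·1 = -5
⇒ I^3 L^-5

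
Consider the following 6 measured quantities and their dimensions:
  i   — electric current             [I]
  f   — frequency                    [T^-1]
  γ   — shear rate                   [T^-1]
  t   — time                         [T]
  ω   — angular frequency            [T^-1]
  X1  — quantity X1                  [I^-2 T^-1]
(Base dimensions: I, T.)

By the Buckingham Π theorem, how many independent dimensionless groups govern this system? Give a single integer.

Dimensional matrix (I×T by i×f×γ×t×ω×X1):
  I: [ 1  0  0  0  0 -2]
  T: [ 0 -1 -1  1 -1 -1]
RREF → pivots at {i,f} ⇒ r = 2
Π count = n − r = 6 − 2 = 4

4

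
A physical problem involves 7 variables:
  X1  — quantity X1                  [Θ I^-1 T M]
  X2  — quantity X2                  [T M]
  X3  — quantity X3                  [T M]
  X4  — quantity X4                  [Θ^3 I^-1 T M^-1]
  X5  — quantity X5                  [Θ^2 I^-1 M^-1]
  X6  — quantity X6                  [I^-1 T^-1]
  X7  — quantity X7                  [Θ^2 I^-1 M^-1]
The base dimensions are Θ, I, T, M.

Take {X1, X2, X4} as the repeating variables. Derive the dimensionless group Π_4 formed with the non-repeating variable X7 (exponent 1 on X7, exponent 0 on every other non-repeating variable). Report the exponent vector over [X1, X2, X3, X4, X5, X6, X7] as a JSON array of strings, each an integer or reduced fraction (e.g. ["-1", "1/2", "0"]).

["-1/2", "1", "0", "-1/2", "0", "0", "1"]

Dimensional matrix (Θ×I×T×M by X1×X2×X3×X4×X5×X6×X7):
  Θ: [ 1  0  0  3  2  0  2]
  I: [-1  0  0 -1 -1 -1 -1]
  T: [ 1  1  1  1  0 -1  0]
  M: [ 1  1  1 -1 -1  0 -1]
Echelon form has 3 nonzero rows (pivots: X1,X2,X4)
Repeat: X1,X2,X4; free: X3,X5,X6,X7
RREF:
  r0: [   1    0    0    0  1/2  3/2  1/2]
  r1: [   0    1    1    0   -1   -2   -1]
  r2: [   0    0    0    1  1/2 -1/2  1/2]
  r3: [   0    0    0    0    0    0    0]
Fix exponent of X7 at 1, X3 at 0, X5 at 0, X6 at 0; solve each RREF row for its pivot's exponent:
  r0: exp(X1) + (1/2)·1 = 0 ⇒ exp(X1) = -1/2
  r1: exp(X2) + (-1)·1 = 0 ⇒ exp(X2) = 1
  r2: exp(X4) + (1/2)·1 = 0 ⇒ exp(X4) = -1/2
Π_4 = X1^(-1/2) · X2 · X4^(-1/2) · X7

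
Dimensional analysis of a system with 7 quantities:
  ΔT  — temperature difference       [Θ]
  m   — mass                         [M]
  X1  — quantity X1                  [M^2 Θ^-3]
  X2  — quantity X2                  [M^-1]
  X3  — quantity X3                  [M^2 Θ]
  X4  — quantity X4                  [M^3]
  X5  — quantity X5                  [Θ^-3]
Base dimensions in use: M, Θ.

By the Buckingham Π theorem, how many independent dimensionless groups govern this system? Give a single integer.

Exponent matrix [M,Θ] × [ΔT,m,X1,X2,X3,X4,X5]:
  M: [ 0  1  2 -1  2  3  0]
  Θ: [ 1  0 -3  0  1  0 -3]
Echelon form has 2 nonzero rows (pivots: ΔT,m)
7 vars − rank 2 = 5 Π groups

5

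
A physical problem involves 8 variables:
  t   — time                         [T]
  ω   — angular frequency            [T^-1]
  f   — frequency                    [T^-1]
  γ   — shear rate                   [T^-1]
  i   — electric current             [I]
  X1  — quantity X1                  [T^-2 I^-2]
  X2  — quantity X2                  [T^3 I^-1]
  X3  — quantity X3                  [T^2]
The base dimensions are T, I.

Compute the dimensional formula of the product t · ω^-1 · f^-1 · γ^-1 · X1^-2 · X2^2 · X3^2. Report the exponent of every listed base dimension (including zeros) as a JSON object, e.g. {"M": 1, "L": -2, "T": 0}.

Write exponents as rows T,I / cols t,ω,f,γ,i,X1,X2,X3:
  T: [ 1 -1 -1 -1  0 -2  3  2]
  I: [ 0  0  0  0  1 -2 -1  0]
  [T]: (1)·1+(-1)·-1+(-1)·-1+(-1)·-1+(-2)·-2+(2)·3+(2)·2 = 18
  [I]: (1)·0+(-1)·0+(-1)·0+(-1)·0+(-2)·-2+(2)·-1+(2)·0 = 2
⇒ T^18 I^2

{"T": 18, "I": 2}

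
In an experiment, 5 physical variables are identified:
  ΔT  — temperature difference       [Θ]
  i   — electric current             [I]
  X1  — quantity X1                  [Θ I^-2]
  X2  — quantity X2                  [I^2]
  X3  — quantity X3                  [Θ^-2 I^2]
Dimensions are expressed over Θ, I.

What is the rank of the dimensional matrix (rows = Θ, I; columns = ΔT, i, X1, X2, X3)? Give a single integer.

2

Dimensional matrix (Θ×I by ΔT×i×X1×X2×X3):
  Θ: [ 1  0  1  0 -2]
  I: [ 0  1 -2  2  2]
Row reduction gives pivot columns ΔT,i; rank = 2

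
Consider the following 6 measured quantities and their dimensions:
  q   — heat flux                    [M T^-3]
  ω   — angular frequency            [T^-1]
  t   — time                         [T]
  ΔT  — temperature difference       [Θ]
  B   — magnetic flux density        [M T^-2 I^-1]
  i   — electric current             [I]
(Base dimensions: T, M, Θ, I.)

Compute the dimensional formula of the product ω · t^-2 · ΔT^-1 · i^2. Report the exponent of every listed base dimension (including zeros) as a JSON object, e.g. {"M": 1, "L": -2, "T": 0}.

{"T": -3, "M": 0, "Θ": -1, "I": 2}

Dimensional matrix (T×M×Θ×I by q×ω×t×ΔT×B×i):
  T: [-3 -1  1  0 -2  0]
  M: [ 1  0  0  0  1  0]
  Θ: [ 0  0  0  1  0  0]
  I: [ 0  0  0  0 -1  1]
  [T]: (1)·-1+(-2)·1+(-1)·0+(2)·0 = -3
  [M]: (1)·0+(-2)·0+(-1)·0+(2)·0 = 0
  [Θ]: (1)·0+(-2)·0+(-1)·1+(2)·0 = -1
  [I]: (1)·0+(-2)·0+(-1)·0+(2)·1 = 2
⇒ T^-3 Θ^-1 I^2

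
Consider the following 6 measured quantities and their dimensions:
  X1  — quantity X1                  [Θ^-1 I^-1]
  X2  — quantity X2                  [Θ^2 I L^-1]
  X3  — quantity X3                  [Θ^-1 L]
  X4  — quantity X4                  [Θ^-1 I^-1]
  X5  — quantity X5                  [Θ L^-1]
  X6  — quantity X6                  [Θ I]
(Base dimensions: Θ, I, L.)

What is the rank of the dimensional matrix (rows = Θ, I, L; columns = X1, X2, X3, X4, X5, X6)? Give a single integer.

2

Dimensional matrix (Θ×I×L by X1×X2×X3×X4×X5×X6):
  Θ: [-1  2 -1 -1  1  1]
  I: [-1  1  0 -1  0  1]
  L: [ 0 -1  1  0 -1  0]
Row reduction gives pivot columns X1,X2; rank = 2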